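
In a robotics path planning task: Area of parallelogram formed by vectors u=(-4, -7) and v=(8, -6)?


|u x v| = |(-4)*(-6) - (-7)*8|
= |24 - (-56)| = 80

80


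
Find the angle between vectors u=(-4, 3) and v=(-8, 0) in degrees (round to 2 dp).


u.v = 32, |u| = sqrt(25) = 5, |v| = sqrt(64) = 8
cos(theta) = u.v/(|u||v|) = 32/sqrt(1600) = 0.8
theta = acos(0.8) = 36.87 degrees

36.87 degrees


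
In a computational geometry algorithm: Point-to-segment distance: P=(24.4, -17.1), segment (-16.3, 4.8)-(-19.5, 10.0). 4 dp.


Project P onto AB: t = 0 (clamped to [0,1])
Closest point on segment: (-16.3, 4.8)
Distance: 46.218

46.218


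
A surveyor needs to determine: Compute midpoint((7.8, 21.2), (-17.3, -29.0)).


M = ((7.8+(-17.3))/2, (21.2+(-29))/2)
= (-4.75, -3.9)

(-4.75, -3.9)


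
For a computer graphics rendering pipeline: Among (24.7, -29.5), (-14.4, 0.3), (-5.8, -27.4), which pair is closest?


d(P0,P1) = 49.1615, d(P0,P2) = 30.5722, d(P1,P2) = 29.0043
Closest: P1 and P2

Closest pair: (-14.4, 0.3) and (-5.8, -27.4), distance = 29.0043


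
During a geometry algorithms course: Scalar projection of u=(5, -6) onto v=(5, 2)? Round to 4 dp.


u.v = 13, |v| = sqrt(29) = 5.3852
Scalar projection = u.v / |v| = 13 / sqrt(29) = 2.414

2.414


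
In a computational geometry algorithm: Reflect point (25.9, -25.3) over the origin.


Reflection over origin: (x,y) -> (-x,-y)
(25.9, -25.3) -> (-25.9, 25.3)

(-25.9, 25.3)


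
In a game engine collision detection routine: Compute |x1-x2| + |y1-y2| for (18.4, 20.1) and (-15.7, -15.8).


|18.4-(-15.7)| + |20.1-(-15.8)| = 34.1 + 35.9 = 70

70


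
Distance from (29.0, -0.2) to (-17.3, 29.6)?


dx=-46.3, dy=29.8
d^2 = (-46.3)^2 + 29.8^2 = 3031.73
d = sqrt(3031.73) = 55.0611

55.0611


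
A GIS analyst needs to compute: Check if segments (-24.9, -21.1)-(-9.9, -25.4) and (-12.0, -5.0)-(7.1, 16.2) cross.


Cross products: d1=-34.03, d2=-434.16, d3=296.97, d4=697.1
d1*d2 < 0 and d3*d4 < 0? no

No, they don't intersect


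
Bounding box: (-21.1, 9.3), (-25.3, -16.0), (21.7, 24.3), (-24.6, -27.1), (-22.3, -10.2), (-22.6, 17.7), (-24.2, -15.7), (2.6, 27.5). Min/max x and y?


x range: [-25.3, 21.7]
y range: [-27.1, 27.5]
Bounding box: (-25.3,-27.1) to (21.7,27.5)

(-25.3,-27.1) to (21.7,27.5)


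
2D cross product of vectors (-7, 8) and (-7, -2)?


u x v = u_x*v_y - u_y*v_x = (-7)*(-2) - 8*(-7)
= 14 - (-56) = 70

70


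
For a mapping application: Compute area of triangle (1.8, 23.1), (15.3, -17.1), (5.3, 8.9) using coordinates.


Area = |x_A(y_B-y_C) + x_B(y_C-y_A) + x_C(y_A-y_B)|/2
= |(-46.8) + (-217.26) + 213.06|/2
= 51/2 = 25.5

25.5


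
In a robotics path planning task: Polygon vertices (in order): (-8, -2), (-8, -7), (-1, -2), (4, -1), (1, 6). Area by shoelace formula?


Shoelace sum: ((-8)*(-7) - (-8)*(-2)) + ((-8)*(-2) - (-1)*(-7)) + ((-1)*(-1) - 4*(-2)) + (4*6 - 1*(-1)) + (1*(-2) - (-8)*6)
= 129
Area = |129|/2 = 64.5

64.5


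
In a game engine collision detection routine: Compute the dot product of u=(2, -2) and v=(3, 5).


u . v = u_x*v_x + u_y*v_y = 2*3 + (-2)*5
= 6 + (-10) = -4

-4


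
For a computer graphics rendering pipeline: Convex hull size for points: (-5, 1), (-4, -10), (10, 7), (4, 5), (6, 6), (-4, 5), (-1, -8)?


Convex hull vertices (CCW): (-5, 1), (-4, -10), (-1, -8), (10, 7), (-4, 5)
Count = 5

5


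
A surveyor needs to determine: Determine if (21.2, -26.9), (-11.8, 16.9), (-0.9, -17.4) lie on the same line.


Cross product: ((-11.8)-21.2)*((-17.4)-(-26.9)) - (16.9-(-26.9))*((-0.9)-21.2)
= 654.48

No, not collinear


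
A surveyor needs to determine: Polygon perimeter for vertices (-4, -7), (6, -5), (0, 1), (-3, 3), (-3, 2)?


Sides: (-4, -7)->(6, -5): sqrt(104) = 10.198039, (6, -5)->(0, 1): sqrt(72) = 8.485281, (0, 1)->(-3, 3): sqrt(13) = 3.605551, (-3, 3)->(-3, 2): sqrt(1) = 1, (-3, 2)->(-4, -7): sqrt(82) = 9.055385
Sum = 32.344256
Perimeter = 32.3443

32.3443


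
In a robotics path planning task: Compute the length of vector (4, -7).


|u| = sqrt(4^2 + (-7)^2) = sqrt(65) = 8.0623

8.0623


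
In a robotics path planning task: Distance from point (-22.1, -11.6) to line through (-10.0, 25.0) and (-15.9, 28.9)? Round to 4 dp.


|cross product| = 263.13
|line direction| = sqrt(50.02) = 7.0725
Distance = 263.13/sqrt(50.02) = 37.2048

37.2048


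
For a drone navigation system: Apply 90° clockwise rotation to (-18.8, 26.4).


90° CW: (x,y) -> (y, -x)
(-18.8,26.4) -> (26.4, 18.8)

(26.4, 18.8)


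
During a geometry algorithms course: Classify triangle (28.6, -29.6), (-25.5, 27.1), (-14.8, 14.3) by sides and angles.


Side lengths squared: AB^2=6141.7, BC^2=278.33, CA^2=3810.77
Sorted: [278.33, 3810.77, 6141.7]
By sides: Scalene, By angles: Obtuse

Scalene, Obtuse


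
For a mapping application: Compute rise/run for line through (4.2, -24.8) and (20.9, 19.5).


slope = (y2-y1)/(x2-x1) = (19.5-(-24.8))/(20.9-4.2) = 44.3/16.7 = 2.6527

2.6527


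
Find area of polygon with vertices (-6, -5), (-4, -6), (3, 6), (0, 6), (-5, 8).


Shoelace sum: ((-6)*(-6) - (-4)*(-5)) + ((-4)*6 - 3*(-6)) + (3*6 - 0*6) + (0*8 - (-5)*6) + ((-5)*(-5) - (-6)*8)
= 131
Area = |131|/2 = 65.5

65.5


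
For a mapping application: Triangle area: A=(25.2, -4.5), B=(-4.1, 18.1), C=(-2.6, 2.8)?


Area = |x_A(y_B-y_C) + x_B(y_C-y_A) + x_C(y_A-y_B)|/2
= |385.56 + (-29.93) + 58.76|/2
= 414.39/2 = 207.195

207.195


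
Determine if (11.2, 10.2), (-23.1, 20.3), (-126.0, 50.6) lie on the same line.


Cross product: ((-23.1)-11.2)*(50.6-10.2) - (20.3-10.2)*((-126)-11.2)
= 0

Yes, collinear


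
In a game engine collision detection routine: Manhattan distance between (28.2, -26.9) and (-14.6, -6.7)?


|28.2-(-14.6)| + |(-26.9)-(-6.7)| = 42.8 + 20.2 = 63

63


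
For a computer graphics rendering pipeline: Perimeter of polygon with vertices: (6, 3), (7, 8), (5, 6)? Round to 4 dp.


Sides: (6, 3)->(7, 8): sqrt(26) = 5.09902, (7, 8)->(5, 6): sqrt(8) = 2.828427, (5, 6)->(6, 3): sqrt(10) = 3.162278
Sum = 11.089725
Perimeter = 11.0897

11.0897


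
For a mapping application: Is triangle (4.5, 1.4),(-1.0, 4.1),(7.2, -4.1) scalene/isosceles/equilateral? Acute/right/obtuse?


Side lengths squared: AB^2=37.54, BC^2=134.48, CA^2=37.54
Sorted: [37.54, 37.54, 134.48]
By sides: Isosceles, By angles: Obtuse

Isosceles, Obtuse


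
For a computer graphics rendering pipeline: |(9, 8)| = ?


|u| = sqrt(9^2 + 8^2) = sqrt(145) = 12.0416

12.0416


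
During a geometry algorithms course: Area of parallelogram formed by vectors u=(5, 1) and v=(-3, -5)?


|u x v| = |5*(-5) - 1*(-3)|
= |(-25) - (-3)| = 22

22


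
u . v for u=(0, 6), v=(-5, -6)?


u . v = u_x*v_x + u_y*v_y = 0*(-5) + 6*(-6)
= 0 + (-36) = -36

-36


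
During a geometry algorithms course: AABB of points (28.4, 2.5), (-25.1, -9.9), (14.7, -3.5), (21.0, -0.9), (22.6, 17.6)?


x range: [-25.1, 28.4]
y range: [-9.9, 17.6]
Bounding box: (-25.1,-9.9) to (28.4,17.6)

(-25.1,-9.9) to (28.4,17.6)


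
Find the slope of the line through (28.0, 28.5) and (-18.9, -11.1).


slope = (y2-y1)/(x2-x1) = ((-11.1)-28.5)/((-18.9)-28) = (-39.6)/(-46.9) = 0.8443

0.8443


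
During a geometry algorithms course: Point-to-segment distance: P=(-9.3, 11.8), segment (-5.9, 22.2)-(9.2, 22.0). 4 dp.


Project P onto AB: t = 0 (clamped to [0,1])
Closest point on segment: (-5.9, 22.2)
Distance: 10.9417

10.9417


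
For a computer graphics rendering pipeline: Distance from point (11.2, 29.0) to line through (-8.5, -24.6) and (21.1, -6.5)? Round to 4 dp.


|cross product| = 1229.99
|line direction| = sqrt(1203.77) = 34.6954
Distance = 1229.99/sqrt(1203.77) = 35.4511

35.4511


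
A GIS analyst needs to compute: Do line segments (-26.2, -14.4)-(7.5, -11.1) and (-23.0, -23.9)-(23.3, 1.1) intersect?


Cross products: d1=519.85, d2=-169.86, d3=-330.71, d4=359
d1*d2 < 0 and d3*d4 < 0? yes

Yes, they intersect


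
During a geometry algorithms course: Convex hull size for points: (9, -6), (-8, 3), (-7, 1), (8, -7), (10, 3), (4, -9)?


Convex hull vertices (CCW): (-8, 3), (-7, 1), (4, -9), (8, -7), (9, -6), (10, 3)
Count = 6

6


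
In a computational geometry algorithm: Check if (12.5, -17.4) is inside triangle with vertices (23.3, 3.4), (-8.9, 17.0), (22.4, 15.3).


Cross products: AB x AP = 816.64, BC x BP = -1040.34, CA x CP = -147.24
All same sign? no

No, outside


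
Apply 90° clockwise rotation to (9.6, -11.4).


90° CW: (x,y) -> (y, -x)
(9.6,-11.4) -> (-11.4, -9.6)

(-11.4, -9.6)


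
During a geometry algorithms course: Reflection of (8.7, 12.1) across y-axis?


Reflection over y-axis: (x,y) -> (-x,y)
(8.7, 12.1) -> (-8.7, 12.1)

(-8.7, 12.1)


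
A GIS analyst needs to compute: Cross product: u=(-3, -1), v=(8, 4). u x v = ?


u x v = u_x*v_y - u_y*v_x = (-3)*4 - (-1)*8
= (-12) - (-8) = -4

-4


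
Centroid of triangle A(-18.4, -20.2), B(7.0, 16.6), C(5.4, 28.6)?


Centroid = ((x_A+x_B+x_C)/3, (y_A+y_B+y_C)/3)
= (((-18.4)+7+5.4)/3, ((-20.2)+16.6+28.6)/3)
= (-2, 8.3333)

(-2, 8.3333)


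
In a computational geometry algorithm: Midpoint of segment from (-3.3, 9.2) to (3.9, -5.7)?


M = (((-3.3)+3.9)/2, (9.2+(-5.7))/2)
= (0.3, 1.75)

(0.3, 1.75)


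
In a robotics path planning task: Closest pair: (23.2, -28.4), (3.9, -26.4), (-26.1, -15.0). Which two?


d(P0,P1) = 19.4034, d(P0,P2) = 51.0886, d(P1,P2) = 32.093
Closest: P0 and P1

Closest pair: (23.2, -28.4) and (3.9, -26.4), distance = 19.4034


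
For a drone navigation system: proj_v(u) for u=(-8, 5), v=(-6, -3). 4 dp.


u.v = 33, |v| = sqrt(45) = 6.7082
Scalar projection = u.v / |v| = 33 / sqrt(45) = 4.9193

4.9193


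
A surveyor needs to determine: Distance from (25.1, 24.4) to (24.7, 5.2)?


dx=-0.4, dy=-19.2
d^2 = (-0.4)^2 + (-19.2)^2 = 368.8
d = sqrt(368.8) = 19.2042

19.2042


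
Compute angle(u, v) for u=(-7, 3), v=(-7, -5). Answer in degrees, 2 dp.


u.v = 34, |u| = sqrt(58) = 7.6158, |v| = sqrt(74) = 8.6023
cos(theta) = u.v/(|u||v|) = 34/sqrt(4292) = 0.518978
theta = acos(0.518978) = 58.74 degrees

58.74 degrees


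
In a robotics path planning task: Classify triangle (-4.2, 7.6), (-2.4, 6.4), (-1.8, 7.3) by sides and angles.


Side lengths squared: AB^2=4.68, BC^2=1.17, CA^2=5.85
Sorted: [1.17, 4.68, 5.85]
By sides: Scalene, By angles: Right

Scalene, Right


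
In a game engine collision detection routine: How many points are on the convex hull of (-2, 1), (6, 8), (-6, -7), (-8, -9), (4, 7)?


Convex hull vertices (CCW): (-8, -9), (-6, -7), (6, 8), (4, 7), (-2, 1)
Count = 5

5


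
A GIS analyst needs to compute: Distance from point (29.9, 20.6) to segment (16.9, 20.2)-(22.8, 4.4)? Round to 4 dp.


Project P onto AB: t = 0.2474 (clamped to [0,1])
Closest point on segment: (18.3598, 16.2907)
Distance: 12.3185

12.3185


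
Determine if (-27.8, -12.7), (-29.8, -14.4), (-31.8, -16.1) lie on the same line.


Cross product: ((-29.8)-(-27.8))*((-16.1)-(-12.7)) - ((-14.4)-(-12.7))*((-31.8)-(-27.8))
= 0

Yes, collinear


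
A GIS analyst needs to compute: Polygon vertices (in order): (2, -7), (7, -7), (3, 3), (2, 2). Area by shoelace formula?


Shoelace sum: (2*(-7) - 7*(-7)) + (7*3 - 3*(-7)) + (3*2 - 2*3) + (2*(-7) - 2*2)
= 59
Area = |59|/2 = 29.5

29.5


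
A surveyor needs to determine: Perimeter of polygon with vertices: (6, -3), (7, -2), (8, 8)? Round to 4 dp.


Sides: (6, -3)->(7, -2): sqrt(2) = 1.414214, (7, -2)->(8, 8): sqrt(101) = 10.049876, (8, 8)->(6, -3): sqrt(125) = 11.18034
Sum = 22.64443
Perimeter = 22.6444

22.6444


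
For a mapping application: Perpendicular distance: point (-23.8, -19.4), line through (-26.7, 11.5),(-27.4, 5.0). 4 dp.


|cross product| = 40.48
|line direction| = sqrt(42.74) = 6.5376
Distance = 40.48/sqrt(42.74) = 6.1919

6.1919


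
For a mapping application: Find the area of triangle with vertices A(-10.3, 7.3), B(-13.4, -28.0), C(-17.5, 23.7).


Area = |x_A(y_B-y_C) + x_B(y_C-y_A) + x_C(y_A-y_B)|/2
= |532.51 + (-219.76) + (-617.75)|/2
= 305/2 = 152.5

152.5


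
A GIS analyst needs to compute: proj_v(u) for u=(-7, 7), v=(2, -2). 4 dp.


u.v = -28, |v| = sqrt(8) = 2.8284
Scalar projection = u.v / |v| = -28 / sqrt(8) = -9.8995

-9.8995


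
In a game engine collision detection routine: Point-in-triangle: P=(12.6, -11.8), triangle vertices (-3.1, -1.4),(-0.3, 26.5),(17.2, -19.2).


Cross products: AB x AP = -467.15, BC x BP = -80.72, CA x CP = -68.34
All same sign? yes

Yes, inside


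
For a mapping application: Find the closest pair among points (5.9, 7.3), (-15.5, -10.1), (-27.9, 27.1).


d(P0,P1) = 27.5812, d(P0,P2) = 39.1724, d(P1,P2) = 39.2122
Closest: P0 and P1

Closest pair: (5.9, 7.3) and (-15.5, -10.1), distance = 27.5812


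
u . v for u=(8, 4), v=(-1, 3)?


u . v = u_x*v_x + u_y*v_y = 8*(-1) + 4*3
= (-8) + 12 = 4

4


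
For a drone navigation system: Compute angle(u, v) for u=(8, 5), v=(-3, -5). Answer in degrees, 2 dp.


u.v = -49, |u| = sqrt(89) = 9.434, |v| = sqrt(34) = 5.831
cos(theta) = u.v/(|u||v|) = -49/sqrt(3026) = -0.890762
theta = acos(-0.890762) = 152.97 degrees

152.97 degrees


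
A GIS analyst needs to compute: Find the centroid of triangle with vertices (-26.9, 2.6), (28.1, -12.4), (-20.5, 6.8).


Centroid = ((x_A+x_B+x_C)/3, (y_A+y_B+y_C)/3)
= (((-26.9)+28.1+(-20.5))/3, (2.6+(-12.4)+6.8)/3)
= (-6.4333, -1)

(-6.4333, -1)


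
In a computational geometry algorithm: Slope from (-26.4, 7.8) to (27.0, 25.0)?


slope = (y2-y1)/(x2-x1) = (25-7.8)/(27-(-26.4)) = 17.2/53.4 = 0.3221

0.3221


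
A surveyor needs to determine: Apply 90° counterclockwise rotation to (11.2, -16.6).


90° CCW: (x,y) -> (-y, x)
(11.2,-16.6) -> (16.6, 11.2)

(16.6, 11.2)


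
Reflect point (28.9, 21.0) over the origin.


Reflection over origin: (x,y) -> (-x,-y)
(28.9, 21) -> (-28.9, -21)

(-28.9, -21)


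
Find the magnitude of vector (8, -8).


|u| = sqrt(8^2 + (-8)^2) = sqrt(128) = 11.3137

11.3137


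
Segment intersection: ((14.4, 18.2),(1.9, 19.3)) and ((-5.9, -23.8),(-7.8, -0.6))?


Cross products: d1=-550.76, d2=-262.85, d3=547.33, d4=259.42
d1*d2 < 0 and d3*d4 < 0? no

No, they don't intersect


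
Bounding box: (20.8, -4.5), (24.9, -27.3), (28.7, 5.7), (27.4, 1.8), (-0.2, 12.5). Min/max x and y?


x range: [-0.2, 28.7]
y range: [-27.3, 12.5]
Bounding box: (-0.2,-27.3) to (28.7,12.5)

(-0.2,-27.3) to (28.7,12.5)


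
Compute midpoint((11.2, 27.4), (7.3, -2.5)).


M = ((11.2+7.3)/2, (27.4+(-2.5))/2)
= (9.25, 12.45)

(9.25, 12.45)


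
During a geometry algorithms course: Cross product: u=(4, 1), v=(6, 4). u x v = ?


u x v = u_x*v_y - u_y*v_x = 4*4 - 1*6
= 16 - 6 = 10

10


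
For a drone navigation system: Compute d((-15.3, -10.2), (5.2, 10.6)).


dx=20.5, dy=20.8
d^2 = 20.5^2 + 20.8^2 = 852.89
d = sqrt(852.89) = 29.2043

29.2043


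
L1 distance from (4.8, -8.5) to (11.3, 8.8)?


|4.8-11.3| + |(-8.5)-8.8| = 6.5 + 17.3 = 23.8

23.8


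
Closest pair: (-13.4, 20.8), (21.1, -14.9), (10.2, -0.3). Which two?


d(P0,P1) = 49.6461, d(P0,P2) = 31.6571, d(P1,P2) = 18.22
Closest: P1 and P2

Closest pair: (21.1, -14.9) and (10.2, -0.3), distance = 18.22


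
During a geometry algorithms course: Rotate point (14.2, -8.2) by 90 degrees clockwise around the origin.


90° CW: (x,y) -> (y, -x)
(14.2,-8.2) -> (-8.2, -14.2)

(-8.2, -14.2)


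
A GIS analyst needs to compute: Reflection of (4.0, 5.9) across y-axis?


Reflection over y-axis: (x,y) -> (-x,y)
(4, 5.9) -> (-4, 5.9)

(-4, 5.9)


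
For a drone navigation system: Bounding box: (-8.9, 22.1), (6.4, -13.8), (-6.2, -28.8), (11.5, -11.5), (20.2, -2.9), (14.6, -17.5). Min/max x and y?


x range: [-8.9, 20.2]
y range: [-28.8, 22.1]
Bounding box: (-8.9,-28.8) to (20.2,22.1)

(-8.9,-28.8) to (20.2,22.1)


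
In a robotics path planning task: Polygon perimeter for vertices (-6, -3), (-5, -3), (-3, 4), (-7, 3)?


Sides: (-6, -3)->(-5, -3): sqrt(1) = 1, (-5, -3)->(-3, 4): sqrt(53) = 7.28011, (-3, 4)->(-7, 3): sqrt(17) = 4.123106, (-7, 3)->(-6, -3): sqrt(37) = 6.082763
Sum = 18.485979
Perimeter = 18.486

18.486


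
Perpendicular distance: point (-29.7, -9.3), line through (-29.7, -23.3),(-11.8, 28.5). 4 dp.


|cross product| = 250.6
|line direction| = sqrt(3003.65) = 54.8056
Distance = 250.6/sqrt(3003.65) = 4.5725

4.5725


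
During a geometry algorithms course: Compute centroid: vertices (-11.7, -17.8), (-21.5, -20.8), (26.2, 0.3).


Centroid = ((x_A+x_B+x_C)/3, (y_A+y_B+y_C)/3)
= (((-11.7)+(-21.5)+26.2)/3, ((-17.8)+(-20.8)+0.3)/3)
= (-2.3333, -12.7667)

(-2.3333, -12.7667)


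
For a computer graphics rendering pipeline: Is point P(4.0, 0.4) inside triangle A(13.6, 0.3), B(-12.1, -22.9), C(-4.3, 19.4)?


Cross products: AB x AP = -225.29, BC x BP = -499.29, CA x CP = -181.57
All same sign? yes

Yes, inside


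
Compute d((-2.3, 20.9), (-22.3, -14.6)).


dx=-20, dy=-35.5
d^2 = (-20)^2 + (-35.5)^2 = 1660.25
d = sqrt(1660.25) = 40.7462

40.7462


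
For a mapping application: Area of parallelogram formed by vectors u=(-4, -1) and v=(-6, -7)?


|u x v| = |(-4)*(-7) - (-1)*(-6)|
= |28 - 6| = 22

22


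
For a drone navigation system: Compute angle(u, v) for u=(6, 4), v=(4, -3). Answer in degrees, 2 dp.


u.v = 12, |u| = sqrt(52) = 7.2111, |v| = sqrt(25) = 5
cos(theta) = u.v/(|u||v|) = 12/sqrt(1300) = 0.33282
theta = acos(0.33282) = 70.56 degrees

70.56 degrees


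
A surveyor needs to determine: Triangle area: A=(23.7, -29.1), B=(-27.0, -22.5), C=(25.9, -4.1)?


Area = |x_A(y_B-y_C) + x_B(y_C-y_A) + x_C(y_A-y_B)|/2
= |(-436.08) + (-675) + (-170.94)|/2
= 1282.02/2 = 641.01

641.01


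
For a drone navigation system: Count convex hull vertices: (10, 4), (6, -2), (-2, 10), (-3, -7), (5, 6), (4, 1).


Convex hull vertices (CCW): (-3, -7), (6, -2), (10, 4), (-2, 10)
Count = 4

4


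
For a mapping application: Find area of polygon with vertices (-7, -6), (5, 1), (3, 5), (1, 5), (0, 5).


Shoelace sum: ((-7)*1 - 5*(-6)) + (5*5 - 3*1) + (3*5 - 1*5) + (1*5 - 0*5) + (0*(-6) - (-7)*5)
= 95
Area = |95|/2 = 47.5

47.5


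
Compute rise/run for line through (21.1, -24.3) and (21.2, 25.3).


slope = (y2-y1)/(x2-x1) = (25.3-(-24.3))/(21.2-21.1) = 49.6/0.1 = 496

496


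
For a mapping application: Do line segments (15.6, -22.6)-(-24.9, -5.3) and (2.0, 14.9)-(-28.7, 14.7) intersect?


Cross products: d1=1153.97, d2=614.76, d3=-1283.47, d4=-744.26
d1*d2 < 0 and d3*d4 < 0? no

No, they don't intersect


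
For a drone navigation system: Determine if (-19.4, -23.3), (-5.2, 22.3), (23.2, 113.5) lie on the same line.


Cross product: ((-5.2)-(-19.4))*(113.5-(-23.3)) - (22.3-(-23.3))*(23.2-(-19.4))
= 0

Yes, collinear


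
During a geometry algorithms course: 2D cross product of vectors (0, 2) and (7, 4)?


u x v = u_x*v_y - u_y*v_x = 0*4 - 2*7
= 0 - 14 = -14

-14


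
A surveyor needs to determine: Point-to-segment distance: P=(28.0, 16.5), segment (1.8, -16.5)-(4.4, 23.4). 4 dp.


Project P onto AB: t = 0.8662 (clamped to [0,1])
Closest point on segment: (4.0521, 18.0605)
Distance: 23.9987

23.9987


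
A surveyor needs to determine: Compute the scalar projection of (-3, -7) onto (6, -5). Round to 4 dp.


u.v = 17, |v| = sqrt(61) = 7.8102
Scalar projection = u.v / |v| = 17 / sqrt(61) = 2.1766

2.1766


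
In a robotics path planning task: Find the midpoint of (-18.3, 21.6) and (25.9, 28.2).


M = (((-18.3)+25.9)/2, (21.6+28.2)/2)
= (3.8, 24.9)

(3.8, 24.9)


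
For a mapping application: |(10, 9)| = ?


|u| = sqrt(10^2 + 9^2) = sqrt(181) = 13.4536

13.4536


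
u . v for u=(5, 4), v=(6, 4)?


u . v = u_x*v_x + u_y*v_y = 5*6 + 4*4
= 30 + 16 = 46

46


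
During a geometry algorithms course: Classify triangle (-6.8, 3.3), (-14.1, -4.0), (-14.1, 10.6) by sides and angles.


Side lengths squared: AB^2=106.58, BC^2=213.16, CA^2=106.58
Sorted: [106.58, 106.58, 213.16]
By sides: Isosceles, By angles: Right

Isosceles, Right


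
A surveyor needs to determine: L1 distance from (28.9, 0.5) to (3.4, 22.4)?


|28.9-3.4| + |0.5-22.4| = 25.5 + 21.9 = 47.4

47.4


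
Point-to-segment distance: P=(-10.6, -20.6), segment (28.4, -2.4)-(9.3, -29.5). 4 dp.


Project P onto AB: t = 1 (clamped to [0,1])
Closest point on segment: (9.3, -29.5)
Distance: 21.7995

21.7995


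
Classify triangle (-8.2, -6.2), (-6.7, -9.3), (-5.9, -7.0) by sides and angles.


Side lengths squared: AB^2=11.86, BC^2=5.93, CA^2=5.93
Sorted: [5.93, 5.93, 11.86]
By sides: Isosceles, By angles: Right

Isosceles, Right


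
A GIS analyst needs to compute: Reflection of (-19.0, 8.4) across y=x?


Reflection over y=x: (x,y) -> (y,x)
(-19, 8.4) -> (8.4, -19)

(8.4, -19)


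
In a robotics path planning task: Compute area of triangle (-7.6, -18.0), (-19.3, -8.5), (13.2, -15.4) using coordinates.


Area = |x_A(y_B-y_C) + x_B(y_C-y_A) + x_C(y_A-y_B)|/2
= |(-52.44) + (-50.18) + (-125.4)|/2
= 228.02/2 = 114.01

114.01


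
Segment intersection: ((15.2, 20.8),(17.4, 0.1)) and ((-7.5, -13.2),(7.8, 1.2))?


Cross products: d1=193.32, d2=-155.07, d3=-544.69, d4=-196.3
d1*d2 < 0 and d3*d4 < 0? no

No, they don't intersect


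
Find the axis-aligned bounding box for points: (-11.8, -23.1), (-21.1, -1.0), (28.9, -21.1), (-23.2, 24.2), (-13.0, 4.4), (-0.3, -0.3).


x range: [-23.2, 28.9]
y range: [-23.1, 24.2]
Bounding box: (-23.2,-23.1) to (28.9,24.2)

(-23.2,-23.1) to (28.9,24.2)


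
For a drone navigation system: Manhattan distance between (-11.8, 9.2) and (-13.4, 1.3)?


|(-11.8)-(-13.4)| + |9.2-1.3| = 1.6 + 7.9 = 9.5

9.5


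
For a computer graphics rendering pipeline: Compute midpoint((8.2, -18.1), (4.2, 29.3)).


M = ((8.2+4.2)/2, ((-18.1)+29.3)/2)
= (6.2, 5.6)

(6.2, 5.6)


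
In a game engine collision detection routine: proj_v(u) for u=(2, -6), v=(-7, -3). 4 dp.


u.v = 4, |v| = sqrt(58) = 7.6158
Scalar projection = u.v / |v| = 4 / sqrt(58) = 0.5252

0.5252


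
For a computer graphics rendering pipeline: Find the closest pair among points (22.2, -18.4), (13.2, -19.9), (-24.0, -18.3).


d(P0,P1) = 9.1241, d(P0,P2) = 46.2001, d(P1,P2) = 37.2344
Closest: P0 and P1

Closest pair: (22.2, -18.4) and (13.2, -19.9), distance = 9.1241


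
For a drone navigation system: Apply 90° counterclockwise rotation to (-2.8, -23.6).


90° CCW: (x,y) -> (-y, x)
(-2.8,-23.6) -> (23.6, -2.8)

(23.6, -2.8)


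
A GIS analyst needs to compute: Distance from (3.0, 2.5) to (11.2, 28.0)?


dx=8.2, dy=25.5
d^2 = 8.2^2 + 25.5^2 = 717.49
d = sqrt(717.49) = 26.786

26.786


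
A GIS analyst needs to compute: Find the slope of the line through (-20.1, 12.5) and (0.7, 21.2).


slope = (y2-y1)/(x2-x1) = (21.2-12.5)/(0.7-(-20.1)) = 8.7/20.8 = 0.4183

0.4183


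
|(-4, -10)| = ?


|u| = sqrt((-4)^2 + (-10)^2) = sqrt(116) = 10.7703

10.7703


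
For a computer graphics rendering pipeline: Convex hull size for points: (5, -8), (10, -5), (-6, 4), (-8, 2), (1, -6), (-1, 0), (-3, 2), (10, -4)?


Convex hull vertices (CCW): (-8, 2), (1, -6), (5, -8), (10, -5), (10, -4), (-6, 4)
Count = 6

6


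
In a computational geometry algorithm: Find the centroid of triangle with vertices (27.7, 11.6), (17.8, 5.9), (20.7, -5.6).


Centroid = ((x_A+x_B+x_C)/3, (y_A+y_B+y_C)/3)
= ((27.7+17.8+20.7)/3, (11.6+5.9+(-5.6))/3)
= (22.0667, 3.9667)

(22.0667, 3.9667)


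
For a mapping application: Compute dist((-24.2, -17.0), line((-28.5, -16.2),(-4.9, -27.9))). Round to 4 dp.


|cross product| = 31.43
|line direction| = sqrt(693.85) = 26.341
Distance = 31.43/sqrt(693.85) = 1.1932

1.1932


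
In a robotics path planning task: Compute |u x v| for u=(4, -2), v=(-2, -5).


|u x v| = |4*(-5) - (-2)*(-2)|
= |(-20) - 4| = 24

24


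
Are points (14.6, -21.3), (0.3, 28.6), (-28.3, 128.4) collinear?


Cross product: (0.3-14.6)*(128.4-(-21.3)) - (28.6-(-21.3))*((-28.3)-14.6)
= 0

Yes, collinear


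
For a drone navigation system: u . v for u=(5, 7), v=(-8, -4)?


u . v = u_x*v_x + u_y*v_y = 5*(-8) + 7*(-4)
= (-40) + (-28) = -68

-68


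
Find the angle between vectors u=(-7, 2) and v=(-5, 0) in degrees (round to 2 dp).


u.v = 35, |u| = sqrt(53) = 7.2801, |v| = sqrt(25) = 5
cos(theta) = u.v/(|u||v|) = 35/sqrt(1325) = 0.961524
theta = acos(0.961524) = 15.95 degrees

15.95 degrees


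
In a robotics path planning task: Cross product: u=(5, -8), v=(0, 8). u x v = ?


u x v = u_x*v_y - u_y*v_x = 5*8 - (-8)*0
= 40 - 0 = 40

40


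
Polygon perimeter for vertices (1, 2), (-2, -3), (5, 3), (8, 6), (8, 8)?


Sides: (1, 2)->(-2, -3): sqrt(34) = 5.830952, (-2, -3)->(5, 3): sqrt(85) = 9.219544, (5, 3)->(8, 6): sqrt(18) = 4.242641, (8, 6)->(8, 8): sqrt(4) = 2, (8, 8)->(1, 2): sqrt(85) = 9.219544
Sum = 30.512681
Perimeter = 30.5127

30.5127


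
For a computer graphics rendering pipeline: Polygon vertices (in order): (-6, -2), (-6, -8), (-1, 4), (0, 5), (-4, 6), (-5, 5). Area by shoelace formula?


Shoelace sum: ((-6)*(-8) - (-6)*(-2)) + ((-6)*4 - (-1)*(-8)) + ((-1)*5 - 0*4) + (0*6 - (-4)*5) + ((-4)*5 - (-5)*6) + ((-5)*(-2) - (-6)*5)
= 69
Area = |69|/2 = 34.5

34.5


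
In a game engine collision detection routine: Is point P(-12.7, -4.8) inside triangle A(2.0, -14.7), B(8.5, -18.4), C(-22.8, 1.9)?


Cross products: AB x AP = 9.96, BC x BP = 4.68, CA x CP = 1.5
All same sign? yes

Yes, inside


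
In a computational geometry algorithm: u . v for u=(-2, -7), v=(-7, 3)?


u . v = u_x*v_x + u_y*v_y = (-2)*(-7) + (-7)*3
= 14 + (-21) = -7

-7


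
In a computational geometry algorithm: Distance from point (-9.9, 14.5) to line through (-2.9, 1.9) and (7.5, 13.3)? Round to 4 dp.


|cross product| = 210.84
|line direction| = sqrt(238.12) = 15.4311
Distance = 210.84/sqrt(238.12) = 13.6633

13.6633


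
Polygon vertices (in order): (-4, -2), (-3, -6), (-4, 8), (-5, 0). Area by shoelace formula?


Shoelace sum: ((-4)*(-6) - (-3)*(-2)) + ((-3)*8 - (-4)*(-6)) + ((-4)*0 - (-5)*8) + ((-5)*(-2) - (-4)*0)
= 20
Area = |20|/2 = 10

10


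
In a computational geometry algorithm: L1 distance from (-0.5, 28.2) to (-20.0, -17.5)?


|(-0.5)-(-20)| + |28.2-(-17.5)| = 19.5 + 45.7 = 65.2

65.2


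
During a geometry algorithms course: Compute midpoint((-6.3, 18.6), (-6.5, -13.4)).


M = (((-6.3)+(-6.5))/2, (18.6+(-13.4))/2)
= (-6.4, 2.6)

(-6.4, 2.6)


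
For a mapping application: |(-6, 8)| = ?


|u| = sqrt((-6)^2 + 8^2) = sqrt(100) = 10

10


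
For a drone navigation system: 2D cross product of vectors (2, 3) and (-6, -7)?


u x v = u_x*v_y - u_y*v_x = 2*(-7) - 3*(-6)
= (-14) - (-18) = 4

4


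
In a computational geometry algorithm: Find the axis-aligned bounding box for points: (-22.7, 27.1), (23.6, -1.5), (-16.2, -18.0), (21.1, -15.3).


x range: [-22.7, 23.6]
y range: [-18, 27.1]
Bounding box: (-22.7,-18) to (23.6,27.1)

(-22.7,-18) to (23.6,27.1)


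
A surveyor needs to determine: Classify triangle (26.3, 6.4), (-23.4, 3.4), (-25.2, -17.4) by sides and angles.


Side lengths squared: AB^2=2479.09, BC^2=435.88, CA^2=3218.69
Sorted: [435.88, 2479.09, 3218.69]
By sides: Scalene, By angles: Obtuse

Scalene, Obtuse


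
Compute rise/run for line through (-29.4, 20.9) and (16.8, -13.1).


slope = (y2-y1)/(x2-x1) = ((-13.1)-20.9)/(16.8-(-29.4)) = (-34)/46.2 = -0.7359

-0.7359


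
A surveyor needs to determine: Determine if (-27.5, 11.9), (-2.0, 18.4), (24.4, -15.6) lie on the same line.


Cross product: ((-2)-(-27.5))*((-15.6)-11.9) - (18.4-11.9)*(24.4-(-27.5))
= -1038.6

No, not collinear


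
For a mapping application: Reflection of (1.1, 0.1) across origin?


Reflection over origin: (x,y) -> (-x,-y)
(1.1, 0.1) -> (-1.1, -0.1)

(-1.1, -0.1)


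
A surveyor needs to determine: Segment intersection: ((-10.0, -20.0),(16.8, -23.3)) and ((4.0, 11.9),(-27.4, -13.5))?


Cross products: d1=646.06, d2=1430.4, d3=901.12, d4=116.78
d1*d2 < 0 and d3*d4 < 0? no

No, they don't intersect


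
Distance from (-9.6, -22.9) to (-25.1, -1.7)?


dx=-15.5, dy=21.2
d^2 = (-15.5)^2 + 21.2^2 = 689.69
d = sqrt(689.69) = 26.2619

26.2619


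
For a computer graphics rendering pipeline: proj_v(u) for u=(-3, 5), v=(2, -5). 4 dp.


u.v = -31, |v| = sqrt(29) = 5.3852
Scalar projection = u.v / |v| = -31 / sqrt(29) = -5.7566

-5.7566


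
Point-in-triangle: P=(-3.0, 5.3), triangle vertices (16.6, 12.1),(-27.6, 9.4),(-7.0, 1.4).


Cross products: AB x AP = 247.64, BC x BP = 112.34, CA x CP = 49.24
All same sign? yes

Yes, inside


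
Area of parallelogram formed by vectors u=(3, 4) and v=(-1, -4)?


|u x v| = |3*(-4) - 4*(-1)|
= |(-12) - (-4)| = 8

8


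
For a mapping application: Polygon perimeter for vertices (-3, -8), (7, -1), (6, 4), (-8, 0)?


Sides: (-3, -8)->(7, -1): sqrt(149) = 12.206556, (7, -1)->(6, 4): sqrt(26) = 5.09902, (6, 4)->(-8, 0): sqrt(212) = 14.56022, (-8, 0)->(-3, -8): sqrt(89) = 9.433981
Sum = 41.299777
Perimeter = 41.2998

41.2998


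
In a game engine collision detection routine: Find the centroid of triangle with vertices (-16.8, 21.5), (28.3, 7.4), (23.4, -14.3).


Centroid = ((x_A+x_B+x_C)/3, (y_A+y_B+y_C)/3)
= (((-16.8)+28.3+23.4)/3, (21.5+7.4+(-14.3))/3)
= (11.6333, 4.8667)

(11.6333, 4.8667)


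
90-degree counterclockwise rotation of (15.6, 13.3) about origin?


90° CCW: (x,y) -> (-y, x)
(15.6,13.3) -> (-13.3, 15.6)

(-13.3, 15.6)


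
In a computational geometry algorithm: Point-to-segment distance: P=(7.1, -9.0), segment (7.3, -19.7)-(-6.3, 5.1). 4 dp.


Project P onto AB: t = 0.3351 (clamped to [0,1])
Closest point on segment: (2.7426, -11.3895)
Distance: 4.9695

4.9695


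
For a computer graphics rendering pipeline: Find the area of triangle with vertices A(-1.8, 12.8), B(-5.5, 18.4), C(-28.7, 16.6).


Area = |x_A(y_B-y_C) + x_B(y_C-y_A) + x_C(y_A-y_B)|/2
= |(-3.24) + (-20.9) + 160.72|/2
= 136.58/2 = 68.29

68.29


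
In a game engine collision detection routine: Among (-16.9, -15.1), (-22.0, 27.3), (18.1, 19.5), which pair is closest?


d(P0,P1) = 42.7056, d(P0,P2) = 49.2154, d(P1,P2) = 40.8516
Closest: P1 and P2

Closest pair: (-22.0, 27.3) and (18.1, 19.5), distance = 40.8516


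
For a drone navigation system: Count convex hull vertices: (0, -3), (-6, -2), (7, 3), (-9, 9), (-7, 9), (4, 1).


Convex hull vertices (CCW): (-9, 9), (-6, -2), (0, -3), (7, 3), (-7, 9)
Count = 5

5


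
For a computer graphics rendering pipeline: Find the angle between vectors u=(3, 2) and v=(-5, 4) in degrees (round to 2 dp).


u.v = -7, |u| = sqrt(13) = 3.6056, |v| = sqrt(41) = 6.4031
cos(theta) = u.v/(|u||v|) = -7/sqrt(533) = -0.303204
theta = acos(-0.303204) = 107.65 degrees

107.65 degrees


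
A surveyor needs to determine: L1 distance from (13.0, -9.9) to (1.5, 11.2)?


|13-1.5| + |(-9.9)-11.2| = 11.5 + 21.1 = 32.6

32.6


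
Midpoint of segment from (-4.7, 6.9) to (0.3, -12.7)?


M = (((-4.7)+0.3)/2, (6.9+(-12.7))/2)
= (-2.2, -2.9)

(-2.2, -2.9)


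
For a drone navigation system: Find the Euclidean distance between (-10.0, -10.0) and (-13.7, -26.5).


dx=-3.7, dy=-16.5
d^2 = (-3.7)^2 + (-16.5)^2 = 285.94
d = sqrt(285.94) = 16.9098

16.9098


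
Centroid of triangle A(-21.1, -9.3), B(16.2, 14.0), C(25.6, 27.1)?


Centroid = ((x_A+x_B+x_C)/3, (y_A+y_B+y_C)/3)
= (((-21.1)+16.2+25.6)/3, ((-9.3)+14+27.1)/3)
= (6.9, 10.6)

(6.9, 10.6)


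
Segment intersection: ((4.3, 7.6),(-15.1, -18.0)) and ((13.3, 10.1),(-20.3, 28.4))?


Cross products: d1=248.7, d2=1463.88, d3=181.9, d4=-1033.28
d1*d2 < 0 and d3*d4 < 0? no

No, they don't intersect


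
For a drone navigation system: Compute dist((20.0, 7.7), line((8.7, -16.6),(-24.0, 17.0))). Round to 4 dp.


|cross product| = 1174.29
|line direction| = sqrt(2198.25) = 46.8855
Distance = 1174.29/sqrt(2198.25) = 25.0459

25.0459


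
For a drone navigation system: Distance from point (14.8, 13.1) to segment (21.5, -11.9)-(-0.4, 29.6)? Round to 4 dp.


Project P onto AB: t = 0.5378 (clamped to [0,1])
Closest point on segment: (9.7215, 10.42)
Distance: 5.7423

5.7423


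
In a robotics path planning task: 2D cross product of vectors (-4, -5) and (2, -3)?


u x v = u_x*v_y - u_y*v_x = (-4)*(-3) - (-5)*2
= 12 - (-10) = 22

22


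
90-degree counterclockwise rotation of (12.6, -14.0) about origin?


90° CCW: (x,y) -> (-y, x)
(12.6,-14) -> (14, 12.6)

(14, 12.6)


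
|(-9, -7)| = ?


|u| = sqrt((-9)^2 + (-7)^2) = sqrt(130) = 11.4018

11.4018


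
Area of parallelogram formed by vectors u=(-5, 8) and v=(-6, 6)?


|u x v| = |(-5)*6 - 8*(-6)|
= |(-30) - (-48)| = 18

18


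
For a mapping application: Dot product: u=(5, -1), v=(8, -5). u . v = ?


u . v = u_x*v_x + u_y*v_y = 5*8 + (-1)*(-5)
= 40 + 5 = 45

45


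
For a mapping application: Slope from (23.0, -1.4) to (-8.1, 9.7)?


slope = (y2-y1)/(x2-x1) = (9.7-(-1.4))/((-8.1)-23) = 11.1/(-31.1) = -0.3569

-0.3569


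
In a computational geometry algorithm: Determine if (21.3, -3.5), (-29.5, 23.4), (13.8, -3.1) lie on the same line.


Cross product: ((-29.5)-21.3)*((-3.1)-(-3.5)) - (23.4-(-3.5))*(13.8-21.3)
= 181.43

No, not collinear


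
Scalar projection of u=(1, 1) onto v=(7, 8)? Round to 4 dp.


u.v = 15, |v| = sqrt(113) = 10.6301
Scalar projection = u.v / |v| = 15 / sqrt(113) = 1.4111

1.4111


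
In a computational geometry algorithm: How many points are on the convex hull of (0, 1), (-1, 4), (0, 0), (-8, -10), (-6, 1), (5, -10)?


Convex hull vertices (CCW): (-8, -10), (5, -10), (-1, 4), (-6, 1)
Count = 4

4


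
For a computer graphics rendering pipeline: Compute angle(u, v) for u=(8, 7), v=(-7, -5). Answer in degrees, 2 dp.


u.v = -91, |u| = sqrt(113) = 10.6301, |v| = sqrt(74) = 8.6023
cos(theta) = u.v/(|u||v|) = -91/sqrt(8362) = -0.995145
theta = acos(-0.995145) = 174.35 degrees

174.35 degrees


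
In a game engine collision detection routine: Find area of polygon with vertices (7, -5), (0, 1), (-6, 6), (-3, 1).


Shoelace sum: (7*1 - 0*(-5)) + (0*6 - (-6)*1) + ((-6)*1 - (-3)*6) + ((-3)*(-5) - 7*1)
= 33
Area = |33|/2 = 16.5

16.5


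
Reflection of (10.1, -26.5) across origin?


Reflection over origin: (x,y) -> (-x,-y)
(10.1, -26.5) -> (-10.1, 26.5)

(-10.1, 26.5)


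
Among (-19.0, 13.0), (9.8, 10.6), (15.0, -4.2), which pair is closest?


d(P0,P1) = 28.8998, d(P0,P2) = 38.103, d(P1,P2) = 15.6869
Closest: P1 and P2

Closest pair: (9.8, 10.6) and (15.0, -4.2), distance = 15.6869


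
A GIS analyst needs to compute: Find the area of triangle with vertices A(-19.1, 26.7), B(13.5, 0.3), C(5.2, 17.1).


Area = |x_A(y_B-y_C) + x_B(y_C-y_A) + x_C(y_A-y_B)|/2
= |320.88 + (-129.6) + 137.28|/2
= 328.56/2 = 164.28

164.28


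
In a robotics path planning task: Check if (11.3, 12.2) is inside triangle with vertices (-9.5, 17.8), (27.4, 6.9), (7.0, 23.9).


Cross products: AB x AP = 20.08, BC x BP = 165.58, CA x CP = 219.28
All same sign? yes

Yes, inside


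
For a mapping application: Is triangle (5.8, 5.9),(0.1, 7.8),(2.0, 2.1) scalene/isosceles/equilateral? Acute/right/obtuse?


Side lengths squared: AB^2=36.1, BC^2=36.1, CA^2=28.88
Sorted: [28.88, 36.1, 36.1]
By sides: Isosceles, By angles: Acute

Isosceles, Acute


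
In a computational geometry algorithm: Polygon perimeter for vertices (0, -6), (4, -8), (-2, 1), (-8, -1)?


Sides: (0, -6)->(4, -8): sqrt(20) = 4.472136, (4, -8)->(-2, 1): sqrt(117) = 10.816654, (-2, 1)->(-8, -1): sqrt(40) = 6.324555, (-8, -1)->(0, -6): sqrt(89) = 9.433981
Sum = 31.047326
Perimeter = 31.0473

31.0473


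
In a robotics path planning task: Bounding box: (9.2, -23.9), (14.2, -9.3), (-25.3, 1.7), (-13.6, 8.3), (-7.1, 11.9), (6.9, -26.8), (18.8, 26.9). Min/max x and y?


x range: [-25.3, 18.8]
y range: [-26.8, 26.9]
Bounding box: (-25.3,-26.8) to (18.8,26.9)

(-25.3,-26.8) to (18.8,26.9)


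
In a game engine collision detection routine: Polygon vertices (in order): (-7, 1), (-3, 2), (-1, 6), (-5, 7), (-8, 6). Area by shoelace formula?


Shoelace sum: ((-7)*2 - (-3)*1) + ((-3)*6 - (-1)*2) + ((-1)*7 - (-5)*6) + ((-5)*6 - (-8)*7) + ((-8)*1 - (-7)*6)
= 56
Area = |56|/2 = 28

28


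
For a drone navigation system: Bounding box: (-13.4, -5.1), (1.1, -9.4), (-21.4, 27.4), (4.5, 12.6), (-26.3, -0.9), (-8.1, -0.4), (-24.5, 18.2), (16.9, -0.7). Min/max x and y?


x range: [-26.3, 16.9]
y range: [-9.4, 27.4]
Bounding box: (-26.3,-9.4) to (16.9,27.4)

(-26.3,-9.4) to (16.9,27.4)


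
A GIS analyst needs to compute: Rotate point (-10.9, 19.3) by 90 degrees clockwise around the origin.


90° CW: (x,y) -> (y, -x)
(-10.9,19.3) -> (19.3, 10.9)

(19.3, 10.9)


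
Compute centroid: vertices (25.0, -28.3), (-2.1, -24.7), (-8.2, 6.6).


Centroid = ((x_A+x_B+x_C)/3, (y_A+y_B+y_C)/3)
= ((25+(-2.1)+(-8.2))/3, ((-28.3)+(-24.7)+6.6)/3)
= (4.9, -15.4667)

(4.9, -15.4667)


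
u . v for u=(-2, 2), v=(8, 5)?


u . v = u_x*v_x + u_y*v_y = (-2)*8 + 2*5
= (-16) + 10 = -6

-6


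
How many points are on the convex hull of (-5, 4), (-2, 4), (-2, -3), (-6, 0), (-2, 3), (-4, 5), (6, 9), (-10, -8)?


Convex hull vertices (CCW): (-10, -8), (-2, -3), (6, 9), (-4, 5), (-5, 4)
Count = 5

5


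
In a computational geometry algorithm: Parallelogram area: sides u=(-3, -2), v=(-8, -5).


|u x v| = |(-3)*(-5) - (-2)*(-8)|
= |15 - 16| = 1

1


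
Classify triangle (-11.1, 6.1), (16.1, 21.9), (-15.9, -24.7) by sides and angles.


Side lengths squared: AB^2=989.48, BC^2=3195.56, CA^2=971.68
Sorted: [971.68, 989.48, 3195.56]
By sides: Scalene, By angles: Obtuse

Scalene, Obtuse


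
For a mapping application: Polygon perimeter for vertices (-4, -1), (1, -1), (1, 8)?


Sides: (-4, -1)->(1, -1): sqrt(25) = 5, (1, -1)->(1, 8): sqrt(81) = 9, (1, 8)->(-4, -1): sqrt(106) = 10.29563
Sum = 24.29563
Perimeter = 24.2956

24.2956


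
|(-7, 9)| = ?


|u| = sqrt((-7)^2 + 9^2) = sqrt(130) = 11.4018

11.4018


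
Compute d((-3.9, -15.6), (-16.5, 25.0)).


dx=-12.6, dy=40.6
d^2 = (-12.6)^2 + 40.6^2 = 1807.12
d = sqrt(1807.12) = 42.5102

42.5102


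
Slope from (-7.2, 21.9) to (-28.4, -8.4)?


slope = (y2-y1)/(x2-x1) = ((-8.4)-21.9)/((-28.4)-(-7.2)) = (-30.3)/(-21.2) = 1.4292

1.4292


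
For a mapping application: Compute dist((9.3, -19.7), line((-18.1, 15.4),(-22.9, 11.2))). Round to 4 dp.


|cross product| = 283.56
|line direction| = sqrt(40.68) = 6.3781
Distance = 283.56/sqrt(40.68) = 44.4585

44.4585


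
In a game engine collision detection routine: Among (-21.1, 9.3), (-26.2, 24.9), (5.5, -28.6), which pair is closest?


d(P0,P1) = 16.4125, d(P0,P2) = 46.303, d(P1,P2) = 62.1863
Closest: P0 and P1

Closest pair: (-21.1, 9.3) and (-26.2, 24.9), distance = 16.4125


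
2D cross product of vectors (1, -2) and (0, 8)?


u x v = u_x*v_y - u_y*v_x = 1*8 - (-2)*0
= 8 - 0 = 8

8


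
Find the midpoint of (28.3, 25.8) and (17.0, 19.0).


M = ((28.3+17)/2, (25.8+19)/2)
= (22.65, 22.4)

(22.65, 22.4)


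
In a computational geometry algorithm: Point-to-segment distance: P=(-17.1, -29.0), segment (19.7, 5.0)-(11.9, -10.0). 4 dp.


Project P onto AB: t = 1 (clamped to [0,1])
Closest point on segment: (11.9, -10)
Distance: 34.6699

34.6699


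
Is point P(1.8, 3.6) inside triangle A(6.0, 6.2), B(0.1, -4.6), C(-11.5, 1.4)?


Cross products: AB x AP = -30.02, BC x BP = -105.32, CA x CP = -25.34
All same sign? yes

Yes, inside


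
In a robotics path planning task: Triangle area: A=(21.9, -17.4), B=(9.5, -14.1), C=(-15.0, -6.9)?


Area = |x_A(y_B-y_C) + x_B(y_C-y_A) + x_C(y_A-y_B)|/2
= |(-157.68) + 99.75 + 49.5|/2
= 8.43/2 = 4.215

4.215
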